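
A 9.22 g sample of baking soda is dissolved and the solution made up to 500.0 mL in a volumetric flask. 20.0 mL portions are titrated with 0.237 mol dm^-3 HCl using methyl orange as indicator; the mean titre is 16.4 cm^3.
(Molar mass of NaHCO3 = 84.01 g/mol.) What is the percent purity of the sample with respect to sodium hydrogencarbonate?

NaHCO3 + HCl → NaCl + H2O + CO2
n(HCl) per titration = 0.0164 × 0.237 = 3.89 × 10^-3 mol
n(NaHCO3) in each aliquot = 3.89 × 10^-3 mol (1:1 ratio)
n(NaHCO3) in the whole flask = 3.89 × 10^-3 × 500.0/20.0 = 0.0972 mol
mass of NaHCO3 = 0.0972 × 84.01 = 8.16 g
% NaHCO3 = 8.16 / 9.22 × 100 = 88.5 %

88.5 %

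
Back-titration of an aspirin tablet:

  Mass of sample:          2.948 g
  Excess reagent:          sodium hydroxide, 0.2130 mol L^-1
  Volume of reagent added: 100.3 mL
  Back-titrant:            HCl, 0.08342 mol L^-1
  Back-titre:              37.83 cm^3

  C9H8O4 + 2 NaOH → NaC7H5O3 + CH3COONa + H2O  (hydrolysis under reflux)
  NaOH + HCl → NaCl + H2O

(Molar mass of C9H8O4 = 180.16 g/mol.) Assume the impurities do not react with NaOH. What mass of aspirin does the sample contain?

1.640 g

n(NaOH) added = 0.1003 × 0.2130 = 0.02136 mol
n(HCl) used in back-titration = 0.03783 × 0.08342 = 3.156 × 10^-3 mol
n(NaOH) left over = 3.156 × 10^-3 mol (1:1 ratio)
n(NaOH) consumed by analyte = 0.02136 − 3.156 × 10^-3 = 0.01821 mol
From the 1:2 ratio, n(C9H8O4) = 1/2 × 0.01821 = 9.104 × 10^-3 mol
mass of C9H8O4 = 9.104 × 10^-3 × 180.16 = 1.640 g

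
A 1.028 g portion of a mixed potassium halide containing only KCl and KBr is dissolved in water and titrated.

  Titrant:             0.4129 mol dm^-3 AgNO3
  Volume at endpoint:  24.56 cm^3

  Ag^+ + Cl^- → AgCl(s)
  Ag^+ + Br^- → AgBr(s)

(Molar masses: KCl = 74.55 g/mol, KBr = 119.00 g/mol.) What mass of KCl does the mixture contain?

0.2998 g

n(AgNO3) = 0.02456 × 0.4129 = 0.01014 mol
Let x = n(KCl), y = n(KBr).
Titrant: 1x + 1y = 0.01014;  mass: 74.55x + 119.00y = 1.028
Solving, x = 4.022 × 10^-3 mol, y = 6.119 × 10^-3 mol
mass of KCl = 4.022 × 10^-3 × 74.55 = 0.2998 g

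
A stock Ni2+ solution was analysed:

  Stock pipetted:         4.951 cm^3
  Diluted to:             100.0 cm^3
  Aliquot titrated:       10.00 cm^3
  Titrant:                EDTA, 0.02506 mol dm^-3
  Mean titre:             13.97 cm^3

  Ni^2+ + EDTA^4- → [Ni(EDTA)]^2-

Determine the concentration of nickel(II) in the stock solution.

0.7071 mol/L

n(EDTA) = 0.01397 × 0.02506 = 3.501 × 10^-4 mol
n(Ni2+) in the aliquot = 3.501 × 10^-4 mol (1:1 ratio)
[Ni2+]_dilute = 3.501 × 10^-4 / 0.01000 = 0.03501 mol/L
Dilution factor = 100.0 / 4.951 = 20.20
[Ni2+]_stock = 0.03501 × 20.20 = 0.7071 mol/L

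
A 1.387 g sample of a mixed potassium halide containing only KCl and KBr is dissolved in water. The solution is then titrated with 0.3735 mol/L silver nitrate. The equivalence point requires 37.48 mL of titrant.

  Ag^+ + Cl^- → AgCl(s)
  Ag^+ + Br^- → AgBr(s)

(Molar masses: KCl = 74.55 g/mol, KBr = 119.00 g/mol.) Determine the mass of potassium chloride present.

0.4677 g

n(AgNO3) = 0.03748 × 0.3735 = 0.01400 mol
Let x = n(KCl), y = n(KBr).
Titrant: 1x + 1y = 0.01400;  mass: 74.55x + 119.00y = 1.387
Solving, x = 6.273 × 10^-3 mol, y = 7.725 × 10^-3 mol
mass of KCl = 6.273 × 10^-3 × 74.55 = 0.4677 g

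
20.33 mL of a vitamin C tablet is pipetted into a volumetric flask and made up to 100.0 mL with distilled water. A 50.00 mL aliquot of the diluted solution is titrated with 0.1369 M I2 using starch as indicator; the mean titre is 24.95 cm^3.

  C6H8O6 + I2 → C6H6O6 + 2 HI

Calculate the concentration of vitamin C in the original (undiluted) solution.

0.3360 M

n(I2) = 0.02495 × 0.1369 = 3.416 × 10^-3 mol
n(C6H8O6) in the aliquot = 3.416 × 10^-3 mol (1:1 ratio)
[C6H8O6]_dilute = 3.416 × 10^-3 / 0.05000 = 0.06831 mol/L
Dilution factor = 100.0 / 20.33 = 4.919
[C6H8O6]_stock = 0.06831 × 4.919 = 0.3360 mol/L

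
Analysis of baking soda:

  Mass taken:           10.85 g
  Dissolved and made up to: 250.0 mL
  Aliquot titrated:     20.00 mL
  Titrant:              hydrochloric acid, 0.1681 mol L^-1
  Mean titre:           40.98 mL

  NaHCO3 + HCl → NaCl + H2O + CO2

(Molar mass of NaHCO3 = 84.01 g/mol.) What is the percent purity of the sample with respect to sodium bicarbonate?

n(HCl) per titration = 0.04098 × 0.1681 = 6.889 × 10^-3 mol
n(NaHCO3) in each aliquot = 6.889 × 10^-3 mol (1:1 ratio)
n(NaHCO3) in the whole flask = 6.889 × 10^-3 × 250.0/20.00 = 0.08611 mol
mass of NaHCO3 = 0.08611 × 84.01 = 7.234 g
% NaHCO3 = 7.234 / 10.85 × 100 = 66.67 %

66.67 %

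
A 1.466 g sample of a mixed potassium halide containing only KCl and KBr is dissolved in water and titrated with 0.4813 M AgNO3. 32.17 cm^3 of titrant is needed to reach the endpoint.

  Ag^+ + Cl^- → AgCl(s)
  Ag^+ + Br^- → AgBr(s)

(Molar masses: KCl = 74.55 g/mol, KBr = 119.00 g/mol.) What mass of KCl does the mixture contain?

n(AgNO3) = 0.03217 × 0.4813 = 0.01548 mol
Let x = n(KCl), y = n(KBr).
Titrant: 1x + 1y = 0.01548;  mass: 74.55x + 119.00y = 1.466
Solving, x = 8.471 × 10^-3 mol, y = 7.013 × 10^-3 mol
mass of KCl = 8.471 × 10^-3 × 74.55 = 0.6315 g

0.6315 g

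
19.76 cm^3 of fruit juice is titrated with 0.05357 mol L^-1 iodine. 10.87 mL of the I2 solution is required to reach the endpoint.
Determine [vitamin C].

C6H8O6 + I2 → C6H6O6 + 2 HI
n(I2) = 0.01087 L × 0.05357 mol/L = 5.823 × 10^-4 mol
n(C6H8O6) = 5.823 × 10^-4 mol (1:1 mole ratio)
[C6H8O6] = 5.823 × 10^-4 mol / 0.01976 L = 0.02947 mol/L

0.02947 mol/L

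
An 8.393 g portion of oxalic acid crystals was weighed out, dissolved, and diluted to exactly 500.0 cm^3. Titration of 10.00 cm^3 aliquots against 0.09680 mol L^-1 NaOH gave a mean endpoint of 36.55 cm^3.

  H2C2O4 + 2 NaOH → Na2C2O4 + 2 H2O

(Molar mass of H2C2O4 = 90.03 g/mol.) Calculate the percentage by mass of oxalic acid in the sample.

n(NaOH) per titration = 0.03655 × 0.09680 = 3.538 × 10^-3 mol
From the 1:2 ratio, n(H2C2O4) in each aliquot = 1/2 × 3.538 × 10^-3 = 1.769 × 10^-3 mol
n(H2C2O4) in the whole flask = 1.769 × 10^-3 × 500.0/10.00 = 0.08845 mol
mass of H2C2O4 = 0.08845 × 90.03 = 7.963 g
% H2C2O4 = 7.963 / 8.393 × 100 = 94.88 %

94.88 %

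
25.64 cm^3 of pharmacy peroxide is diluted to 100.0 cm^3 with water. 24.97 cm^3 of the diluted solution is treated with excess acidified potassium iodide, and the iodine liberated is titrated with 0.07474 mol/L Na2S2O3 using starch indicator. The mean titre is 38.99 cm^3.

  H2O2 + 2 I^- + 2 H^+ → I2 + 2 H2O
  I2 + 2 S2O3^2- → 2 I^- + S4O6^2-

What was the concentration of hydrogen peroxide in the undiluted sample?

n(S2O3^2-) = 0.03899 × 0.07474 = 2.914 × 10^-3 mol
n(I2) = n(S2O3^2-)/2 = 1.457 × 10^-3 mol
n(H2O2) in the aliquot = 1.457 × 10^-3 mol (1:1 ratio)
[H2O2]_dilute = 1.457 × 10^-3 / 0.02497 = 0.05835 mol/L
[H2O2]_original = 0.05835 × 100.0/25.64 = 0.2276 mol/L

0.2276 mol/L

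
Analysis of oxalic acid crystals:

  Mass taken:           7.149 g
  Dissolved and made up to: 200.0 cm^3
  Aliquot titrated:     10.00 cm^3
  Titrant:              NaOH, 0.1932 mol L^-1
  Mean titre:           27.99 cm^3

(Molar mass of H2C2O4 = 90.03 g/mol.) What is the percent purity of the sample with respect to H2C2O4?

68.10 %

H2C2O4 + 2 NaOH → Na2C2O4 + 2 H2O
n(NaOH) per titration = 0.02799 × 0.1932 = 5.408 × 10^-3 mol
From the 1:2 ratio, n(H2C2O4) in each aliquot = 1/2 × 5.408 × 10^-3 = 2.704 × 10^-3 mol
n(H2C2O4) in the whole flask = 2.704 × 10^-3 × 200.0/10.00 = 0.05408 mol
mass of H2C2O4 = 0.05408 × 90.03 = 4.869 g
% H2C2O4 = 4.869 / 7.149 × 100 = 68.10 %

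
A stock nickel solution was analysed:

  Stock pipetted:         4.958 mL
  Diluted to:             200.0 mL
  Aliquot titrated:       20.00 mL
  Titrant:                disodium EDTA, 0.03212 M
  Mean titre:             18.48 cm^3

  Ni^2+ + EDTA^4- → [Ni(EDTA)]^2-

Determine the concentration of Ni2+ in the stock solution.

1.197 M

n(EDTA) = 0.01848 × 0.03212 = 5.936 × 10^-4 mol
n(Ni2+) in the aliquot = 5.936 × 10^-4 mol (1:1 ratio)
[Ni2+]_dilute = 5.936 × 10^-4 / 0.02000 = 0.02968 mol/L
Dilution factor = 200.0 / 4.958 = 40.34
[Ni2+]_stock = 0.02968 × 40.34 = 1.197 mol/L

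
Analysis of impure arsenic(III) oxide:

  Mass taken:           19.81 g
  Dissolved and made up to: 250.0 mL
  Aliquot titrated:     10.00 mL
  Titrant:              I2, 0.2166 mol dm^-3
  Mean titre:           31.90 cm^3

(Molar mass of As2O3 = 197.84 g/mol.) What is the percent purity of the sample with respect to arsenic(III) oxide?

As2O3 + 2 I2 + 2 H2O → As2O5 + 4 HI
n(I2) per titration = 0.03190 × 0.2166 = 6.910 × 10^-3 mol
From the 1:2 ratio, n(As2O3) in each aliquot = 1/2 × 6.910 × 10^-3 = 3.455 × 10^-3 mol
n(As2O3) in the whole flask = 3.455 × 10^-3 × 250.0/10.00 = 0.08637 mol
mass of As2O3 = 0.08637 × 197.84 = 17.09 g
% As2O3 = 17.09 / 19.81 × 100 = 86.26 %

86.26 %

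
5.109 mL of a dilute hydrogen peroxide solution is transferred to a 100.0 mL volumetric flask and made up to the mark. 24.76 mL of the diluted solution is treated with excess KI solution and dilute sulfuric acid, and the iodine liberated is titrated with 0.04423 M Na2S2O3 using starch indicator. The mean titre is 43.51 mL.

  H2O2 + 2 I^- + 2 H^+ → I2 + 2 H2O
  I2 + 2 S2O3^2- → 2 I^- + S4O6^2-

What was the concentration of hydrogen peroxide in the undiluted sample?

n(S2O3^2-) = 0.04351 × 0.04423 = 1.924 × 10^-3 mol
n(I2) = n(S2O3^2-)/2 = 9.622 × 10^-4 mol
n(H2O2) in the aliquot = 9.622 × 10^-4 mol (1:1 ratio)
[H2O2]_dilute = 9.622 × 10^-4 / 0.02476 = 0.03886 mol/L
[H2O2]_original = 0.03886 × 100.0/5.109 = 0.7607 mol/L

0.7607 M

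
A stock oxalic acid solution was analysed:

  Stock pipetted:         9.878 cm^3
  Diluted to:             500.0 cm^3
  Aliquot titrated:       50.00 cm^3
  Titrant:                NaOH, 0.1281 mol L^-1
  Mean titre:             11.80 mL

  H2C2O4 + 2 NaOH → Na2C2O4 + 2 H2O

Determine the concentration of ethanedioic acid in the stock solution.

n(NaOH) = 0.01180 × 0.1281 = 1.512 × 10^-3 mol
From the 1:2 ratio, n(H2C2O4) in the aliquot = 1/2 × 1.512 × 10^-3 = 7.558 × 10^-4 mol
[H2C2O4]_dilute = 7.558 × 10^-4 / 0.05000 = 0.01512 mol/L
Dilution factor = 500.0 / 9.878 = 50.62
[H2C2O4]_stock = 0.01512 × 50.62 = 0.7651 mol/L

0.7651 mol/L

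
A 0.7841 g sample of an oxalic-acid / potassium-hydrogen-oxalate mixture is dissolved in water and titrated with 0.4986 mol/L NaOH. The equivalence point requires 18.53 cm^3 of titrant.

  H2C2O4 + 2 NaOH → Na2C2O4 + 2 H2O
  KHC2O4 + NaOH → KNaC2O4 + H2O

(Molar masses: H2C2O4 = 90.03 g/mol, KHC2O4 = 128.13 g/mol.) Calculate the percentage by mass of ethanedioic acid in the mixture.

27.61 %

n(NaOH) = 0.01853 × 0.4986 = 9.239 × 10^-3 mol
Let x = n(H2C2O4), y = n(KHC2O4).
Titrant: 2x + 1y = 9.239 × 10^-3;  mass: 90.03x + 128.13y = 0.7841
Solving, x = 2.405 × 10^-3 mol, y = 4.430 × 10^-3 mol
mass of H2C2O4 = 2.405 × 10^-3 × 90.03 = 0.2165 g
% H2C2O4 = 0.2165 / 0.7841 × 100 = 27.61 %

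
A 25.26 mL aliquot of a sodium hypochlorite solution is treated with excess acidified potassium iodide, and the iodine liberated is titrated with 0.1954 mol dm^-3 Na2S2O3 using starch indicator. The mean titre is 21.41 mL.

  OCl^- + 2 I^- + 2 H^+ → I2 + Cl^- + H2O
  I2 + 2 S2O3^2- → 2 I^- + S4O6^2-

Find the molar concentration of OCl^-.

0.08281 mol/L

n(S2O3^2-) = 0.02141 × 0.1954 = 4.184 × 10^-3 mol
n(I2) = n(S2O3^2-)/2 = 2.092 × 10^-3 mol
n(OCl^-) in the aliquot = 2.092 × 10^-3 mol (1:1 ratio)
[OCl^-] = 2.092 × 10^-3 / 0.02526 = 0.08281 mol/L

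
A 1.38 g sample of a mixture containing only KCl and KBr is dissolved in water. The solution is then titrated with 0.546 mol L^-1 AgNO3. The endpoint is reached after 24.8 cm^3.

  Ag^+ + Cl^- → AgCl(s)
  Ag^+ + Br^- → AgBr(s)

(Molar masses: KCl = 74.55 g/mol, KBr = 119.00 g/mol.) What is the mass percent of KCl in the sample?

n(AgNO3) = 0.0248 × 0.546 = 0.0135 mol
Let x = n(KCl), y = n(KBr).
Titrant: 1x + 1y = 0.0135;  mass: 74.55x + 119.00y = 1.38
Solving, x = 5.20 × 10^-3 mol, y = 8.34 × 10^-3 mol
mass of KCl = 5.20 × 10^-3 × 74.55 = 0.388 g
% KCl = 0.388 / 1.38 × 100 = 28.1 %

28.1 %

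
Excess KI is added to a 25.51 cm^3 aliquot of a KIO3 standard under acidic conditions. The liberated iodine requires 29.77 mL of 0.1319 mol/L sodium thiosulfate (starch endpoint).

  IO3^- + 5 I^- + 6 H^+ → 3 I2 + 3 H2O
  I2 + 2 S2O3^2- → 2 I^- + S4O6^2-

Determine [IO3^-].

n(S2O3^2-) = 0.02977 × 0.1319 = 3.927 × 10^-3 mol
n(I2) = n(S2O3^2-)/2 = 1.963 × 10^-3 mol
From the 1:3 ratio, n(IO3^-) in the aliquot = 1/3 × 1.963 × 10^-3 = 6.544 × 10^-4 mol
[IO3^-] = 6.544 × 10^-4 / 0.02551 = 0.02565 mol/L

0.02565 mol/L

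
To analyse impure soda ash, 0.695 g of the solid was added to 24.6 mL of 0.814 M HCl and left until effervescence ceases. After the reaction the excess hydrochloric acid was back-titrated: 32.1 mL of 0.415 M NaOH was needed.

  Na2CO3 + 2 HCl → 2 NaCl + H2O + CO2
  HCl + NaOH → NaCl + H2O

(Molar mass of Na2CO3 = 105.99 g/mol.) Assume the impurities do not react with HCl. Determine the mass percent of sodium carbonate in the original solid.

n(HCl) added = 0.0246 × 0.814 = 0.0200 mol
n(NaOH) used in back-titration = 0.0321 × 0.415 = 0.0133 mol
n(HCl) left over = 0.0133 mol (1:1 ratio)
n(HCl) consumed by analyte = 0.0200 − 0.0133 = 6.70 × 10^-3 mol
From the 1:2 ratio, n(Na2CO3) = 1/2 × 6.70 × 10^-3 = 3.35 × 10^-3 mol
mass of Na2CO3 = 3.35 × 10^-3 × 105.99 = 0.355 g
% Na2CO3 = 0.355 / 0.695 × 100 = 51.1 %

51.1 %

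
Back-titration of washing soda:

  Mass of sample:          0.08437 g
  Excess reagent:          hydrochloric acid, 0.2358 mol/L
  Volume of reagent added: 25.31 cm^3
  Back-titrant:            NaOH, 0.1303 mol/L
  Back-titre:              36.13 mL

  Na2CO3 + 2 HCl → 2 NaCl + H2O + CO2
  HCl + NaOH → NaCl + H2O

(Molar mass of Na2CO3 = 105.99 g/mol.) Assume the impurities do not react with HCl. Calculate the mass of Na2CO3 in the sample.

n(HCl) added = 0.02531 × 0.2358 = 5.968 × 10^-3 mol
n(NaOH) used in back-titration = 0.03613 × 0.1303 = 4.708 × 10^-3 mol
n(HCl) left over = 4.708 × 10^-3 mol (1:1 ratio)
n(HCl) consumed by analyte = 5.968 × 10^-3 − 4.708 × 10^-3 = 1.260 × 10^-3 mol
From the 1:2 ratio, n(Na2CO3) = 1/2 × 1.260 × 10^-3 = 6.302 × 10^-4 mol
mass of Na2CO3 = 6.302 × 10^-4 × 105.99 = 0.06679 g

0.06679 g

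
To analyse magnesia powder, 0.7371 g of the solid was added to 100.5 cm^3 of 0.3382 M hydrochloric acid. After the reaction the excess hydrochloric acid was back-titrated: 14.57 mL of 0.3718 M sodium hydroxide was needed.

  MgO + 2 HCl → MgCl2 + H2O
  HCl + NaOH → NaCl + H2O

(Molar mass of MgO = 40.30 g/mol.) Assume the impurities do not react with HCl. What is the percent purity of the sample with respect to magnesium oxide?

78.11 %

n(HCl) added = 0.1005 × 0.3382 = 0.03399 mol
n(NaOH) used in back-titration = 0.01457 × 0.3718 = 5.417 × 10^-3 mol
n(HCl) left over = 5.417 × 10^-3 mol (1:1 ratio)
n(HCl) consumed by analyte = 0.03399 − 5.417 × 10^-3 = 0.02857 mol
From the 1:2 ratio, n(MgO) = 1/2 × 0.02857 = 0.01429 mol
mass of MgO = 0.01429 × 40.30 = 0.5757 g
% MgO = 0.5757 / 0.7371 × 100 = 78.11 %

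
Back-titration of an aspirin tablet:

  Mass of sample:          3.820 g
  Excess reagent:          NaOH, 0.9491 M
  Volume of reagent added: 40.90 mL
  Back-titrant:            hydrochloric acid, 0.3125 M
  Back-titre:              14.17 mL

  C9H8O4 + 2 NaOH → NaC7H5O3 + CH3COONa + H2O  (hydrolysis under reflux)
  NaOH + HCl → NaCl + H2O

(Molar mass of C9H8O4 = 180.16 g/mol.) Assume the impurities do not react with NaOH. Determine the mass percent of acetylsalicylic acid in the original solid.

81.10 %

n(NaOH) added = 0.04090 × 0.9491 = 0.03882 mol
n(HCl) used in back-titration = 0.01417 × 0.3125 = 4.428 × 10^-3 mol
n(NaOH) left over = 4.428 × 10^-3 mol (1:1 ratio)
n(NaOH) consumed by analyte = 0.03882 − 4.428 × 10^-3 = 0.03439 mol
From the 1:2 ratio, n(C9H8O4) = 1/2 × 0.03439 = 0.01720 mol
mass of C9H8O4 = 0.01720 × 180.16 = 3.098 g
% C9H8O4 = 3.098 / 3.820 × 100 = 81.10 %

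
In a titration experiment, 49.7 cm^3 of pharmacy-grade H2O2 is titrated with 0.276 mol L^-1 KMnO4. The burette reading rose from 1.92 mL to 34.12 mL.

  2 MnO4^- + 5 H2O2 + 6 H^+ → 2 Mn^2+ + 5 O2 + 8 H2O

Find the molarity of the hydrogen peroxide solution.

n(KMnO4) = 0.0322 L × 0.276 mol/L = 8.89 × 10^-3 mol
From the 5:2 mole ratio, n(H2O2) = 5/2 × 8.89 × 10^-3 = 0.0222 mol
[H2O2] = 0.0222 mol / 0.0497 L = 0.447 mol/L

0.447 mol/L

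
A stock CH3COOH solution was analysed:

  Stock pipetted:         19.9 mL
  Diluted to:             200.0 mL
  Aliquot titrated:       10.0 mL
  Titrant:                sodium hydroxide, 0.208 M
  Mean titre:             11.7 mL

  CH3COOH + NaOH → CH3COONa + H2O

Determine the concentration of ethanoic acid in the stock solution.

n(NaOH) = 0.0117 × 0.208 = 2.43 × 10^-3 mol
n(CH3COOH) in the aliquot = 2.43 × 10^-3 mol (1:1 ratio)
[CH3COOH]_dilute = 2.43 × 10^-3 / 0.0100 = 0.243 mol/L
Dilution factor = 200.0 / 19.9 = 10.05
[CH3COOH]_stock = 0.243 × 10.05 = 2.45 mol/L

2.45 M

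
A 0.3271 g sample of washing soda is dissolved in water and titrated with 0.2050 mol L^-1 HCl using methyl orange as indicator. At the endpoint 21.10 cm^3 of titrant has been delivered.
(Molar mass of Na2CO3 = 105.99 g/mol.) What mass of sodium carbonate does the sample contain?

Na2CO3 + 2 HCl → 2 NaCl + H2O + CO2
n(HCl) = 0.02110 L × 0.2050 mol/L = 4.325 × 10^-3 mol
From the 1:2 ratio, n(Na2CO3) = 1/2 × 4.325 × 10^-3 = 2.163 × 10^-3 mol
mass of Na2CO3 = 2.163 × 10^-3 × 105.99 g/mol = 0.2292 g

0.2292 g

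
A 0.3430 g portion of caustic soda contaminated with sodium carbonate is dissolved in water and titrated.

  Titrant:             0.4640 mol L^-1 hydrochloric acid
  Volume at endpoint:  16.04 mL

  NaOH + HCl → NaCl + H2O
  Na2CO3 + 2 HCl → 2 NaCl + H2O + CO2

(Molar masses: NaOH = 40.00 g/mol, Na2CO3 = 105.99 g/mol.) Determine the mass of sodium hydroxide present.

n(HCl) = 0.01604 × 0.4640 = 7.443 × 10^-3 mol
Let x = n(NaOH), y = n(Na2CO3).
Titrant: 1x + 2y = 7.443 × 10^-3;  mass: 40.00x + 105.99y = 0.3430
Solving, x = 3.957 × 10^-3 mol, y = 1.743 × 10^-3 mol
mass of NaOH = 3.957 × 10^-3 × 40.00 = 0.1583 g

0.1583 g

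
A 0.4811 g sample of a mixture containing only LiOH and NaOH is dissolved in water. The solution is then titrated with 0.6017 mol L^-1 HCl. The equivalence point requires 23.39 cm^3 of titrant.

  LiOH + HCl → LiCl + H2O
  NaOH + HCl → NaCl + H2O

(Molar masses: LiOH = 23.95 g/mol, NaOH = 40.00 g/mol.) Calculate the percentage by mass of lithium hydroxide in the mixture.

25.39 %

n(HCl) = 0.02339 × 0.6017 = 0.01407 mol
Let x = n(LiOH), y = n(NaOH).
Titrant: 1x + 1y = 0.01407;  mass: 23.95x + 40.00y = 0.4811
Solving, x = 5.100 × 10^-3 mol, y = 8.974 × 10^-3 mol
mass of LiOH = 5.100 × 10^-3 × 23.95 = 0.1221 g
% LiOH = 0.1221 / 0.4811 × 100 = 25.39 %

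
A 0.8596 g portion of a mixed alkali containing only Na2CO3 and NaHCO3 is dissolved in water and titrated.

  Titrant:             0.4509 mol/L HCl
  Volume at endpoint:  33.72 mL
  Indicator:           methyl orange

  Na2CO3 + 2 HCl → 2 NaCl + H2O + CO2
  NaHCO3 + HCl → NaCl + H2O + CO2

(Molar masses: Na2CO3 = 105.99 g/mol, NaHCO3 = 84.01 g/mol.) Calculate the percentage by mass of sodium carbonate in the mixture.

n(HCl) = 0.03372 × 0.4509 = 0.01520 mol
Let x = n(Na2CO3), y = n(NaHCO3).
Titrant: 2x + 1y = 0.01520;  mass: 105.99x + 84.01y = 0.8596
Solving, x = 6.734 × 10^-3 mol, y = 1.736 × 10^-3 mol
mass of Na2CO3 = 6.734 × 10^-3 × 105.99 = 0.7137 g
% Na2CO3 = 0.7137 / 0.8596 × 100 = 83.03 %

83.03 %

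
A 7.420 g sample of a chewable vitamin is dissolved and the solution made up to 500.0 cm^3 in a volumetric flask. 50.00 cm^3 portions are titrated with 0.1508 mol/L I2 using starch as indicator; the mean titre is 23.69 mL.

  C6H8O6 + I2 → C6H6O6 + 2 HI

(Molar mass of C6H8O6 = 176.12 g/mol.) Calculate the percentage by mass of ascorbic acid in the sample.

84.80 %

n(I2) per titration = 0.02369 × 0.1508 = 3.572 × 10^-3 mol
n(C6H8O6) in each aliquot = 3.572 × 10^-3 mol (1:1 ratio)
n(C6H8O6) in the whole flask = 3.572 × 10^-3 × 500.0/50.00 = 0.03572 mol
mass of C6H8O6 = 0.03572 × 176.12 = 6.292 g
% C6H8O6 = 6.292 / 7.420 × 100 = 84.80 %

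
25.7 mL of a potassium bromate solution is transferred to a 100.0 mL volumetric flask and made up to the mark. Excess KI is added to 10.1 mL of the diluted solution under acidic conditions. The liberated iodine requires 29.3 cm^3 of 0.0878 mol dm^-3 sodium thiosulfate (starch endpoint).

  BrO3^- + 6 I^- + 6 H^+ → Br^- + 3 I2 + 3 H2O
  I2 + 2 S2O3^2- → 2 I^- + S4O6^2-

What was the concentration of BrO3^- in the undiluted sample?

0.165 mol/L

n(S2O3^2-) = 0.0293 × 0.0878 = 2.57 × 10^-3 mol
n(I2) = n(S2O3^2-)/2 = 1.29 × 10^-3 mol
From the 1:3 ratio, n(BrO3^-) in the aliquot = 1/3 × 1.29 × 10^-3 = 4.29 × 10^-4 mol
[BrO3^-]_dilute = 4.29 × 10^-4 / 0.0101 = 0.0425 mol/L
[BrO3^-]_original = 0.0425 × 100.0/25.7 = 0.165 mol/L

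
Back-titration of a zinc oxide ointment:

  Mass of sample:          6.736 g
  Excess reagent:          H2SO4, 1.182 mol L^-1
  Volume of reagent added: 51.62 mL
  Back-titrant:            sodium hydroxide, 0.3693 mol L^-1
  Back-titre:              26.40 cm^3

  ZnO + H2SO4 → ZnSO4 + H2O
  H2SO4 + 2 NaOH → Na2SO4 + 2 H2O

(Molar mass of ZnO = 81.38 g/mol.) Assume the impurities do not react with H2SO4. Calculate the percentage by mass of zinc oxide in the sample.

n(H2SO4) added = 0.05162 × 1.182 = 0.06101 mol
n(NaOH) used in back-titration = 0.02640 × 0.3693 = 9.750 × 10^-3 mol
From the 1:2 ratio, n(H2SO4) left over = 1/2 × 9.750 × 10^-3 = 4.875 × 10^-3 mol
n(H2SO4) consumed by analyte = 0.06101 − 4.875 × 10^-3 = 0.05614 mol
n(ZnO) = 0.05614 mol (1:1 ratio)
mass of ZnO = 0.05614 × 81.38 = 4.569 g
% ZnO = 4.569 / 6.736 × 100 = 67.82 %

67.82 %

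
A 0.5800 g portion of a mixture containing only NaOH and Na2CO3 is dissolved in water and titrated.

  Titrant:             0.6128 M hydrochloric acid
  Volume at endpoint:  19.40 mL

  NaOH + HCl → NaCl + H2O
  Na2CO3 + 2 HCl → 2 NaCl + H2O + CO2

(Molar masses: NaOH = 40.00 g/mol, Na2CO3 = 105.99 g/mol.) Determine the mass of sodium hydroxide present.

0.1540 g

n(HCl) = 0.01940 × 0.6128 = 0.01189 mol
Let x = n(NaOH), y = n(Na2CO3).
Titrant: 1x + 2y = 0.01189;  mass: 40.00x + 105.99y = 0.5800
Solving, x = 3.849 × 10^-3 mol, y = 4.020 × 10^-3 mol
mass of NaOH = 3.849 × 10^-3 × 40.00 = 0.1540 g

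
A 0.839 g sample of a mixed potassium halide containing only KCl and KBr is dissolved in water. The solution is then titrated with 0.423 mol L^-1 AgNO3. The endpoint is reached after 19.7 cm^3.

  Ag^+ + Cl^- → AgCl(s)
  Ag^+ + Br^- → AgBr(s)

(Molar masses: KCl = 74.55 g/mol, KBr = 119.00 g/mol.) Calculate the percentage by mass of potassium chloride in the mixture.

n(AgNO3) = 0.0197 × 0.423 = 8.33 × 10^-3 mol
Let x = n(KCl), y = n(KBr).
Titrant: 1x + 1y = 8.33 × 10^-3;  mass: 74.55x + 119.00y = 0.839
Solving, x = 3.43 × 10^-3 mol, y = 4.90 × 10^-3 mol
mass of KCl = 3.43 × 10^-3 × 74.55 = 0.256 g
% KCl = 0.256 / 0.839 × 100 = 30.5 %

30.5 %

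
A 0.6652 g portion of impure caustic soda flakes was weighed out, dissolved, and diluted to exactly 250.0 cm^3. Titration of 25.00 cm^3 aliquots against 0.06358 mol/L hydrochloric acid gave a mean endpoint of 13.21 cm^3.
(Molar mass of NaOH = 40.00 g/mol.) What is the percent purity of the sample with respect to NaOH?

50.50 %

NaOH + HCl → NaCl + H2O
n(HCl) per titration = 0.01321 × 0.06358 = 8.399 × 10^-4 mol
n(NaOH) in each aliquot = 8.399 × 10^-4 mol (1:1 ratio)
n(NaOH) in the whole flask = 8.399 × 10^-4 × 250.0/25.00 = 8.399 × 10^-3 mol
mass of NaOH = 8.399 × 10^-3 × 40.00 = 0.3360 g
% NaOH = 0.3360 / 0.6652 × 100 = 50.50 %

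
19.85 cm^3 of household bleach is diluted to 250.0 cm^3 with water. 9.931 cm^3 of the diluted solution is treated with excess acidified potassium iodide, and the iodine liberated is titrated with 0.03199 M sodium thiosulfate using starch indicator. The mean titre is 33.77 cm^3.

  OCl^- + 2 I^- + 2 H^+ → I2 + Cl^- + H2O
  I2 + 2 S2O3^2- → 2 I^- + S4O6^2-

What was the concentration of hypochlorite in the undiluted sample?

0.6850 M

n(S2O3^2-) = 0.03377 × 0.03199 = 1.080 × 10^-3 mol
n(I2) = n(S2O3^2-)/2 = 5.402 × 10^-4 mol
n(OCl^-) in the aliquot = 5.402 × 10^-4 mol (1:1 ratio)
[OCl^-]_dilute = 5.402 × 10^-4 / 0.009931 = 0.05439 mol/L
[OCl^-]_original = 0.05439 × 250.0/19.85 = 0.6850 mol/L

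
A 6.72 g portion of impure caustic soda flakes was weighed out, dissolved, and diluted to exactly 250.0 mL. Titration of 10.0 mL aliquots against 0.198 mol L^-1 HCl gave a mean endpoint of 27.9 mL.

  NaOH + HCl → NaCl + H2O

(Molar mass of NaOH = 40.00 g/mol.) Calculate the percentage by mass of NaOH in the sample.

82.2 %

n(HCl) per titration = 0.0279 × 0.198 = 5.52 × 10^-3 mol
n(NaOH) in each aliquot = 5.52 × 10^-3 mol (1:1 ratio)
n(NaOH) in the whole flask = 5.52 × 10^-3 × 250.0/10.0 = 0.138 mol
mass of NaOH = 0.138 × 40.00 = 5.52 g
% NaOH = 5.52 / 6.72 × 100 = 82.2 %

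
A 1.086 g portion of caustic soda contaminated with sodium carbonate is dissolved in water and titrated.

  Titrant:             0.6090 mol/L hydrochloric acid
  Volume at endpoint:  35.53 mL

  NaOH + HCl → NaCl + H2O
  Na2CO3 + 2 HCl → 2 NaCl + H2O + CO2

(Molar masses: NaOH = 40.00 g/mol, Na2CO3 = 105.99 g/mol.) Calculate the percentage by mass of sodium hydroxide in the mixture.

n(HCl) = 0.03553 × 0.6090 = 0.02164 mol
Let x = n(NaOH), y = n(Na2CO3).
Titrant: 1x + 2y = 0.02164;  mass: 40.00x + 105.99y = 1.086
Solving, x = 4.671 × 10^-3 mol, y = 8.484 × 10^-3 mol
mass of NaOH = 4.671 × 10^-3 × 40.00 = 0.1868 g
% NaOH = 0.1868 / 1.086 × 100 = 17.20 %

17.20 %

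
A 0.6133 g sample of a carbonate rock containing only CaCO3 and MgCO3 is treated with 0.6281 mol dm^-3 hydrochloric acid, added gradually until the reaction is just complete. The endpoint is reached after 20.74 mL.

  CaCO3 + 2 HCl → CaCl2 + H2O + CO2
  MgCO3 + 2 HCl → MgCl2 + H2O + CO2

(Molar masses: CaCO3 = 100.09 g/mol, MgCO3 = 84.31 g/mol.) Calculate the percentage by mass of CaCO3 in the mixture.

n(HCl) = 0.02074 × 0.6281 = 0.01303 mol
Let x = n(CaCO3), y = n(MgCO3).
Titrant: 2x + 2y = 0.01303;  mass: 100.09x + 84.31y = 0.6133
Solving, x = 4.066 × 10^-3 mol, y = 2.448 × 10^-3 mol
mass of CaCO3 = 4.066 × 10^-3 × 100.09 = 0.4069 g
% CaCO3 = 0.4069 / 0.6133 × 100 = 66.35 %

66.35 %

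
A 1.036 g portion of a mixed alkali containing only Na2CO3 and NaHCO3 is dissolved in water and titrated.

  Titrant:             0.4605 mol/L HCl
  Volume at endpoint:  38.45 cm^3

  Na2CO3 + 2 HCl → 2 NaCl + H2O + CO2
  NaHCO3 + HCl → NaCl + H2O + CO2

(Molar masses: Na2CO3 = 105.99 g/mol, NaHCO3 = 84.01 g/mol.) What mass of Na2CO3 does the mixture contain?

n(HCl) = 0.03845 × 0.4605 = 0.01771 mol
Let x = n(Na2CO3), y = n(NaHCO3).
Titrant: 2x + 1y = 0.01771;  mass: 105.99x + 84.01y = 1.036
Solving, x = 7.279 × 10^-3 mol, y = 3.149 × 10^-3 mol
mass of Na2CO3 = 7.279 × 10^-3 × 105.99 = 0.7715 g

0.7715 g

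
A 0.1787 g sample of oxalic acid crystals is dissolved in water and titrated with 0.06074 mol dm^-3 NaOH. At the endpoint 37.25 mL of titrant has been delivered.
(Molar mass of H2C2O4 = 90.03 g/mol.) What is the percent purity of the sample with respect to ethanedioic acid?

56.99 %

H2C2O4 + 2 NaOH → Na2C2O4 + 2 H2O
n(NaOH) = 0.03725 L × 0.06074 mol/L = 2.263 × 10^-3 mol
From the 1:2 ratio, n(H2C2O4) = 1/2 × 2.263 × 10^-3 = 1.131 × 10^-3 mol
mass of H2C2O4 = 1.131 × 10^-3 × 90.03 g/mol = 0.1018 g
% H2C2O4 = 0.1018 / 0.1787 × 100 = 56.99 %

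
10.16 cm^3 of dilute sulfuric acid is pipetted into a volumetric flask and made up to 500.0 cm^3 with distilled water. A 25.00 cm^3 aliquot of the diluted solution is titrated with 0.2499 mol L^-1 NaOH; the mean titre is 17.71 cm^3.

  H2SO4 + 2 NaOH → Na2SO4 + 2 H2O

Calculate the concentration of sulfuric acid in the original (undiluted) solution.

n(NaOH) = 0.01771 × 0.2499 = 4.426 × 10^-3 mol
From the 1:2 ratio, n(H2SO4) in the aliquot = 1/2 × 4.426 × 10^-3 = 2.213 × 10^-3 mol
[H2SO4]_dilute = 2.213 × 10^-3 / 0.02500 = 0.08851 mol/L
Dilution factor = 500.0 / 10.16 = 49.21
[H2SO4]_stock = 0.08851 × 49.21 = 4.356 mol/L

4.356 mol/L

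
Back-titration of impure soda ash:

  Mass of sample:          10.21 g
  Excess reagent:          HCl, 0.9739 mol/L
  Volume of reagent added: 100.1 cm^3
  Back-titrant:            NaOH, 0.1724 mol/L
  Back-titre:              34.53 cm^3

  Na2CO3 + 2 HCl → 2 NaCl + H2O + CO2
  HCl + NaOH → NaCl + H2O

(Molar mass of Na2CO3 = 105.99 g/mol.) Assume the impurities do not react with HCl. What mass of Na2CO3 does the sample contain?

n(HCl) added = 0.1001 × 0.9739 = 0.09749 mol
n(NaOH) used in back-titration = 0.03453 × 0.1724 = 5.953 × 10^-3 mol
n(HCl) left over = 5.953 × 10^-3 mol (1:1 ratio)
n(HCl) consumed by analyte = 0.09749 − 5.953 × 10^-3 = 0.09153 mol
From the 1:2 ratio, n(Na2CO3) = 1/2 × 0.09153 = 0.04577 mol
mass of Na2CO3 = 0.04577 × 105.99 = 4.851 g

4.851 g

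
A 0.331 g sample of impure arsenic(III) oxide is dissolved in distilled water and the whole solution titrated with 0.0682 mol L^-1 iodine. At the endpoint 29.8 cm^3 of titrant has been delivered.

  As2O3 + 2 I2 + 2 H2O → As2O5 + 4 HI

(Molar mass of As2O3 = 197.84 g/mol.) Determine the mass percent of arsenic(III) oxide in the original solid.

60.7 %

n(I2) = 0.0298 L × 0.0682 mol/L = 2.03 × 10^-3 mol
From the 1:2 ratio, n(As2O3) = 1/2 × 2.03 × 10^-3 = 1.02 × 10^-3 mol
mass of As2O3 = 1.02 × 10^-3 × 197.84 g/mol = 0.201 g
% As2O3 = 0.201 / 0.331 × 100 = 60.7 %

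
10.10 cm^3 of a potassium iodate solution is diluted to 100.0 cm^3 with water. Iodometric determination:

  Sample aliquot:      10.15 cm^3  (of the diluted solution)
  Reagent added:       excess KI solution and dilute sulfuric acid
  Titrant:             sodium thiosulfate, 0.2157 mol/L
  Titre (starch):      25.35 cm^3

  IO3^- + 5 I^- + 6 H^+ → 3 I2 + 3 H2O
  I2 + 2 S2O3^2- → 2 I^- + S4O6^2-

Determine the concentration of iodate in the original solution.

n(S2O3^2-) = 0.02535 × 0.2157 = 5.468 × 10^-3 mol
n(I2) = n(S2O3^2-)/2 = 2.734 × 10^-3 mol
From the 1:3 ratio, n(IO3^-) in the aliquot = 1/3 × 2.734 × 10^-3 = 9.113 × 10^-4 mol
[IO3^-]_dilute = 9.113 × 10^-4 / 0.01015 = 0.08979 mol/L
[IO3^-]_original = 0.08979 × 100.0/10.10 = 0.8890 mol/L

0.8890 mol/L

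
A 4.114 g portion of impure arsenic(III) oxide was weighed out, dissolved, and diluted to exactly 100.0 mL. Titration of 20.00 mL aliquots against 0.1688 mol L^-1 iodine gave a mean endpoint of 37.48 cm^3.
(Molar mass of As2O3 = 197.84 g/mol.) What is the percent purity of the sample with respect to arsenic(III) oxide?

As2O3 + 2 I2 + 2 H2O → As2O5 + 4 HI
n(I2) per titration = 0.03748 × 0.1688 = 6.327 × 10^-3 mol
From the 1:2 ratio, n(As2O3) in each aliquot = 1/2 × 6.327 × 10^-3 = 3.163 × 10^-3 mol
n(As2O3) in the whole flask = 3.163 × 10^-3 × 100.0/20.00 = 0.01582 mol
mass of As2O3 = 0.01582 × 197.84 = 3.129 g
% As2O3 = 3.129 / 4.114 × 100 = 76.06 %

76.06 %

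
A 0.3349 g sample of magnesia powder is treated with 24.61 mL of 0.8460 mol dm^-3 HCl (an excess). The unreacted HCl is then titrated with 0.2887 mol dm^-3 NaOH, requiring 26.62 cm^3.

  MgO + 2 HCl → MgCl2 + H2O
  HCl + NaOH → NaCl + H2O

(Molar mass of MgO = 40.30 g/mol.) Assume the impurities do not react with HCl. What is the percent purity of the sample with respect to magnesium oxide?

79.03 %

n(HCl) added = 0.02461 × 0.8460 = 0.02082 mol
n(NaOH) used in back-titration = 0.02662 × 0.2887 = 7.685 × 10^-3 mol
n(HCl) left over = 7.685 × 10^-3 mol (1:1 ratio)
n(HCl) consumed by analyte = 0.02082 − 7.685 × 10^-3 = 0.01313 mol
From the 1:2 ratio, n(MgO) = 1/2 × 0.01313 = 6.567 × 10^-3 mol
mass of MgO = 6.567 × 10^-3 × 40.30 = 0.2647 g
% MgO = 0.2647 / 0.3349 × 100 = 79.03 %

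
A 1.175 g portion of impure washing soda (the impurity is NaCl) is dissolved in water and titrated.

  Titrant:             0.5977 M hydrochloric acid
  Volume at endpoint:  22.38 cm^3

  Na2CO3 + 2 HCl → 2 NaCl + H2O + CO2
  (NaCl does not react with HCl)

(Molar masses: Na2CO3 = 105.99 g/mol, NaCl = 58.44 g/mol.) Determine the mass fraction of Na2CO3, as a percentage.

60.33 %

n(HCl) = 0.02238 × 0.5977 = 0.01338 mol
Let x = n(Na2CO3), y = n(NaCl).
Titrant: 2x = 0.01338;  mass: 105.99x + 58.44y = 1.175
Solving, x = 6.688 × 10^-3 mol, y = 7.976 × 10^-3 mol
mass of Na2CO3 = 6.688 × 10^-3 × 105.99 = 0.7089 g
% Na2CO3 = 0.7089 / 1.175 × 100 = 60.33 %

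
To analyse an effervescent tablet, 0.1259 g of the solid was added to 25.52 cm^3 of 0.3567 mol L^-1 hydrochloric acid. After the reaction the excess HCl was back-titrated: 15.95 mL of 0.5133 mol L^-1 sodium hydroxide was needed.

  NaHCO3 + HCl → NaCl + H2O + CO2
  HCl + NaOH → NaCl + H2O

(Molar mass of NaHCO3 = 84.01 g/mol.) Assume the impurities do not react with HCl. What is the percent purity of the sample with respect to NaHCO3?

61.11 %

n(HCl) added = 0.02552 × 0.3567 = 9.103 × 10^-3 mol
n(NaOH) used in back-titration = 0.01595 × 0.5133 = 8.187 × 10^-3 mol
n(HCl) left over = 8.187 × 10^-3 mol (1:1 ratio)
n(HCl) consumed by analyte = 9.103 × 10^-3 − 8.187 × 10^-3 = 9.158 × 10^-4 mol
n(NaHCO3) = 9.158 × 10^-4 mol (1:1 ratio)
mass of NaHCO3 = 9.158 × 10^-4 × 84.01 = 0.07694 g
% NaHCO3 = 0.07694 / 0.1259 × 100 = 61.11 %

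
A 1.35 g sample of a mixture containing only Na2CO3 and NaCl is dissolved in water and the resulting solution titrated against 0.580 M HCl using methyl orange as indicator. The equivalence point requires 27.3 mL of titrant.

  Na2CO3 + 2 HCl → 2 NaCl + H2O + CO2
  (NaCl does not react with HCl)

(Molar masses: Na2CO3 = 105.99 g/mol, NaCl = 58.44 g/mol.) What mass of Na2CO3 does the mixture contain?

0.839 g

n(HCl) = 0.0273 × 0.580 = 0.0158 mol
Let x = n(Na2CO3), y = n(NaCl).
Titrant: 2x = 0.0158;  mass: 105.99x + 58.44y = 1.35
Solving, x = 7.92 × 10^-3 mol, y = 8.74 × 10^-3 mol
mass of Na2CO3 = 7.92 × 10^-3 × 105.99 = 0.839 g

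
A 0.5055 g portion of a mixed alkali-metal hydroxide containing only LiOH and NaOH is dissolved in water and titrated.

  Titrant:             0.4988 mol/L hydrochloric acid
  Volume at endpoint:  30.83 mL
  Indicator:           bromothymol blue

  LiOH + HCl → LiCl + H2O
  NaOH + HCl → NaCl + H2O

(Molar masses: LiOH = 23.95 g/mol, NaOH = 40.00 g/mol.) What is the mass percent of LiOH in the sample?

32.36 %

n(HCl) = 0.03083 × 0.4988 = 0.01538 mol
Let x = n(LiOH), y = n(NaOH).
Titrant: 1x + 1y = 0.01538;  mass: 23.95x + 40.00y = 0.5055
Solving, x = 6.830 × 10^-3 mol, y = 8.548 × 10^-3 mol
mass of LiOH = 6.830 × 10^-3 × 23.95 = 0.1636 g
% LiOH = 0.1636 / 0.5055 × 100 = 32.36 %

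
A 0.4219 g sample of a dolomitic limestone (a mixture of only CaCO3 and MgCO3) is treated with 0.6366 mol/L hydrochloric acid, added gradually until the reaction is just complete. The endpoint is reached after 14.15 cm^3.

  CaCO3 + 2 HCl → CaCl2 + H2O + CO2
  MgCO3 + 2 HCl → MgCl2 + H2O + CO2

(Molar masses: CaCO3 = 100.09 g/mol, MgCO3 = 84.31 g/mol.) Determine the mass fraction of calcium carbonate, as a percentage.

n(HCl) = 0.01415 × 0.6366 = 9.008 × 10^-3 mol
Let x = n(CaCO3), y = n(MgCO3).
Titrant: 2x + 2y = 9.008 × 10^-3;  mass: 100.09x + 84.31y = 0.4219
Solving, x = 2.673 × 10^-3 mol, y = 1.831 × 10^-3 mol
mass of CaCO3 = 2.673 × 10^-3 × 100.09 = 0.2675 g
% CaCO3 = 0.2675 / 0.4219 × 100 = 63.40 %

63.40 %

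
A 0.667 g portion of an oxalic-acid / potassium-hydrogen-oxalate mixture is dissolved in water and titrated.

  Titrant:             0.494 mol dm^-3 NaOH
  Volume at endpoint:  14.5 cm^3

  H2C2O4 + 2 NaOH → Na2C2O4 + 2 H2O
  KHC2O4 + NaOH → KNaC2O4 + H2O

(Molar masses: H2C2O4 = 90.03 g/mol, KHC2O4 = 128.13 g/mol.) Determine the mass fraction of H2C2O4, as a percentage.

n(NaOH) = 0.0145 × 0.494 = 7.16 × 10^-3 mol
Let x = n(H2C2O4), y = n(KHC2O4).
Titrant: 2x + 1y = 7.16 × 10^-3;  mass: 90.03x + 128.13y = 0.667
Solving, x = 1.51 × 10^-3 mol, y = 4.15 × 10^-3 mol
mass of H2C2O4 = 1.51 × 10^-3 × 90.03 = 0.136 g
% H2C2O4 = 0.136 / 0.667 × 100 = 20.4 %

20.4 %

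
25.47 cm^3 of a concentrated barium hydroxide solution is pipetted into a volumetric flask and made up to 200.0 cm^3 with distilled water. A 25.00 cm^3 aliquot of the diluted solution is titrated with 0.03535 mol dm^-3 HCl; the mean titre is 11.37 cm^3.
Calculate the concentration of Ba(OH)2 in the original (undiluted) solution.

Ba(OH)2 + 2 HCl → BaCl2 + 2 H2O
n(HCl) = 0.01137 × 0.03535 = 4.019 × 10^-4 mol
From the 1:2 ratio, n(Ba(OH)2) in the aliquot = 1/2 × 4.019 × 10^-4 = 2.010 × 10^-4 mol
[Ba(OH)2]_dilute = 2.010 × 10^-4 / 0.02500 = 0.008039 mol/L
Dilution factor = 200.0 / 25.47 = 7.852
[Ba(OH)2]_stock = 0.008039 × 7.852 = 0.06312 mol/L

0.06312 mol/L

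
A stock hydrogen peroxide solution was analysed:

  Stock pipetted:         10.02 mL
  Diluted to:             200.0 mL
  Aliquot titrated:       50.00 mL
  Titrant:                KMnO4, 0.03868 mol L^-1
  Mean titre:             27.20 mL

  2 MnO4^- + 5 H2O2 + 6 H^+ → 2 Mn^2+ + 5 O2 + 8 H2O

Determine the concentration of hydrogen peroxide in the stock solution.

n(KMnO4) = 0.02720 × 0.03868 = 1.052 × 10^-3 mol
From the 5:2 ratio, n(H2O2) in the aliquot = 5/2 × 1.052 × 10^-3 = 2.630 × 10^-3 mol
[H2O2]_dilute = 2.630 × 10^-3 / 0.05000 = 0.05260 mol/L
Dilution factor = 200.0 / 10.02 = 19.96
[H2O2]_stock = 0.05260 × 19.96 = 1.050 mol/L

1.050 mol/L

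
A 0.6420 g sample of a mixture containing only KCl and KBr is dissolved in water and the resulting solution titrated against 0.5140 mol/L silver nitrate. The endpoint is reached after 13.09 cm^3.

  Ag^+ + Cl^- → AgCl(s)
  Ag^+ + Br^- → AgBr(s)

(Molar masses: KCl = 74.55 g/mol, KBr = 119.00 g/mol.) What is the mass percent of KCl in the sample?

41.45 %

n(AgNO3) = 0.01309 × 0.5140 = 6.728 × 10^-3 mol
Let x = n(KCl), y = n(KBr).
Titrant: 1x + 1y = 6.728 × 10^-3;  mass: 74.55x + 119.00y = 0.6420
Solving, x = 3.569 × 10^-3 mol, y = 3.159 × 10^-3 mol
mass of KCl = 3.569 × 10^-3 × 74.55 = 0.2661 g
% KCl = 0.2661 / 0.6420 × 100 = 41.45 %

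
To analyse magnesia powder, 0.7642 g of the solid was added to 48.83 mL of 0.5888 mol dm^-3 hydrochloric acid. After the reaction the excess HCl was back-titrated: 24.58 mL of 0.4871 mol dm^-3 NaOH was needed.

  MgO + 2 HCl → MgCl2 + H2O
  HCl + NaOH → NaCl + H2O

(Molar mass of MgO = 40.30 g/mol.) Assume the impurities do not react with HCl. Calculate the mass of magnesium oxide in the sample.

n(HCl) added = 0.04883 × 0.5888 = 0.02875 mol
n(NaOH) used in back-titration = 0.02458 × 0.4871 = 0.01197 mol
n(HCl) left over = 0.01197 mol (1:1 ratio)
n(HCl) consumed by analyte = 0.02875 − 0.01197 = 0.01678 mol
From the 1:2 ratio, n(MgO) = 1/2 × 0.01678 = 8.389 × 10^-3 mol
mass of MgO = 8.389 × 10^-3 × 40.30 = 0.3381 g

0.3381 g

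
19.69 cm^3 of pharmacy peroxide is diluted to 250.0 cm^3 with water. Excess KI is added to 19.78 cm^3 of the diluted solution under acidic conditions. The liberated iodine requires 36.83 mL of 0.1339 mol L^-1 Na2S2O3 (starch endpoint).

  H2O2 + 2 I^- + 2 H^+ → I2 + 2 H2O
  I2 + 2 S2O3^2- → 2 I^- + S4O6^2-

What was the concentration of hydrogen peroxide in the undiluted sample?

n(S2O3^2-) = 0.03683 × 0.1339 = 4.932 × 10^-3 mol
n(I2) = n(S2O3^2-)/2 = 2.466 × 10^-3 mol
n(H2O2) in the aliquot = 2.466 × 10^-3 mol (1:1 ratio)
[H2O2]_dilute = 2.466 × 10^-3 / 0.01978 = 0.1247 mol/L
[H2O2]_original = 0.1247 × 250.0/19.69 = 1.583 mol/L

1.583 mol/L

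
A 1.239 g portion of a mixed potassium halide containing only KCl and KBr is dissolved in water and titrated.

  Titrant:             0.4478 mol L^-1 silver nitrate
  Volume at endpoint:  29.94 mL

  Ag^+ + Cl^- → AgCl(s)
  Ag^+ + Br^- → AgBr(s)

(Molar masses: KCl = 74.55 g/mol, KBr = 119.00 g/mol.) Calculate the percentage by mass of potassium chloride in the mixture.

48.25 %

n(AgNO3) = 0.02994 × 0.4478 = 0.01341 mol
Let x = n(KCl), y = n(KBr).
Titrant: 1x + 1y = 0.01341;  mass: 74.55x + 119.00y = 1.239
Solving, x = 8.019 × 10^-3 mol, y = 5.388 × 10^-3 mol
mass of KCl = 8.019 × 10^-3 × 74.55 = 0.5978 g
% KCl = 0.5978 / 1.239 × 100 = 48.25 %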